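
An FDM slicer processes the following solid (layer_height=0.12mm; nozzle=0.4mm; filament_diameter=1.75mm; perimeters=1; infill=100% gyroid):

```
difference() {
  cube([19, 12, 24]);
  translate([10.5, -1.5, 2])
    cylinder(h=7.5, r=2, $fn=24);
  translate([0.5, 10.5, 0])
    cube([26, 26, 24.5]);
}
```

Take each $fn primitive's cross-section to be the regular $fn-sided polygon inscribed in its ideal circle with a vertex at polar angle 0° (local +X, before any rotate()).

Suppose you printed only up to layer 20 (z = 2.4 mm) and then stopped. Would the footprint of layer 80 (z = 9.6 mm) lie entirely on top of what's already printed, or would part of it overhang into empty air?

Compare the two slices. At z = 2.4: the cube (footprint 19×12) is included at this height (area 228.00 mm²); the r=2 cylinder at (10.5, -1.5) gives a regular 24-gon of circumradius 2 (constant along its height) (area = (24/2)·2.000²·sin(360°/24) = 12.42 mm²); the 26×26 cube at (0.5, 10.5) contributes its full rectangle (area 676.00 mm²); Subtracting the remaining from the first: starting from the 19×12 cube (228.00 mm²), the r=2 cylinder at (10.5, -1.5) partially overlaps it — only the 0.87 mm² overlap (of its 12.42 mm²) is removed, clipping the outline; the 26×26 cube at (0.5, 10.5) partially overlaps it — only the 27.75 mm² overlap (of its 676.00 mm²) is removed, clipping the outline — area = 199.38 mm². At z = 9.6: the cube (footprint 19×12) is included at this height (area 228.00 mm²); the cylinder at (10.5, -1.5) is absent (z outside [2, 9.5]); the 26×26 cube at (0.5, 10.5) contributes its full rectangle (area 676.00 mm²); After the difference (first − rest): starting from the 19×12 cube (228.00 mm²), the 26×26 cube at (0.5, 10.5) partially overlaps it — only the 27.75 mm² overlap (of its 676.00 mm²) is removed, clipping the outline — area = 200.25 mm². Checking containment: at z = 9.6 the cross-section extends beyond the z = 2.4 cross-section by about 0.87 mm².

part overhangs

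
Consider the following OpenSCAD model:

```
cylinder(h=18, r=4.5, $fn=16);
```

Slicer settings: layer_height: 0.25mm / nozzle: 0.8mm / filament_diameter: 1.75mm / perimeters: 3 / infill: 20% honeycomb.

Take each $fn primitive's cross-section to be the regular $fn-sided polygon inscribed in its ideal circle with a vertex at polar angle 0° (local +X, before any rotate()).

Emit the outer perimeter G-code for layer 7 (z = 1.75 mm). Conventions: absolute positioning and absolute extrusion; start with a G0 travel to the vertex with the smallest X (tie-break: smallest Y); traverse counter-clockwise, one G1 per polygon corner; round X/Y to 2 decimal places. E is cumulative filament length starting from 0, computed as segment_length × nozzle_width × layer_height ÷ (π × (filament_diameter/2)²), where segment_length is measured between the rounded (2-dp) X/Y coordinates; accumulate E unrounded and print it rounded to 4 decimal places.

G0 X-4.50 Y0.00 Z1.75
G1 X-4.16 Y-1.72 E0.1458
G1 X-3.18 Y-3.18 E0.2920
G1 X-1.72 Y-4.16 E0.4382
G1 X0.00 Y-4.50 E0.5840
G1 X1.72 Y-4.16 E0.7298
G1 X3.18 Y-3.18 E0.8760
G1 X4.16 Y-1.72 E1.0222
G1 X4.50 Y0.00 E1.1680
G1 X4.16 Y1.72 E1.3138
G1 X3.18 Y3.18 E1.4600
G1 X1.72 Y4.16 E1.6062
G1 X0.00 Y4.50 E1.7520
G1 X-1.72 Y4.16 E1.8978
G1 X-3.18 Y3.18 E2.0440
G1 X-4.16 Y1.72 E2.1902
G1 X-4.50 Y0.00 E2.3360

At z = 1.75 mm: the r=4.5 cylinder contributes a regular 16-gon of circumradius 4.5. The outline is a single polygon with 16 vertices. Extrusion per mm of travel: 0.8 × 0.25 / (π × 0.875²) = 0.083150. Accumulating E over each segment gives final E = 2.3360.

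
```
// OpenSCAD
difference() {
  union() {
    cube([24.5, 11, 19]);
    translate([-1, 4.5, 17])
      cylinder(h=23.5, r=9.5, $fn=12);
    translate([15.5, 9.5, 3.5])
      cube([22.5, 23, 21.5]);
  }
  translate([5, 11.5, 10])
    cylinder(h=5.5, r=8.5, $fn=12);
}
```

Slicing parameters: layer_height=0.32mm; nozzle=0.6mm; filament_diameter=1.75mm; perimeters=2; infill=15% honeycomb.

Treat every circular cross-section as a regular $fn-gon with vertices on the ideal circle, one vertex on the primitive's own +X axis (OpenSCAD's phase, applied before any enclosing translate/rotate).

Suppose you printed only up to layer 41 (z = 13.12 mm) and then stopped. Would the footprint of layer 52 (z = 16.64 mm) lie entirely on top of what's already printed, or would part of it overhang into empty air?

Compare the two slices. At z = 13.12: the cube (footprint 24.5×11) is included at this height (area 269.50 mm²); the cylinder at (-1, 4.5) is not intersected at this z (z outside [17, 40.5]); the 22.5×23 cube at (15.5, 9.5) contributes its full rectangle (area 517.50 mm²); Taking the union: the regions partially overlap — summed areas 787.00 mm² minus the doubly-counted overlap 13.50 mm² gives 773.50 mm² — area = 773.50 mm²; the r=8.5 cylinder at (5, 11.5) contributes a regular 12-gon of circumradius 8.5 (area = (12/2)·8.500²·sin(360°/12) = 216.75 mm²); Taking the first minus the rest: starting from that combined region (773.50 mm²), the r=8.5 cylinder at (5, 11.5) partially overlaps it — only the 86.42 mm² overlap (of its 216.75 mm²) is removed, clipping the outline — area = 687.08 mm². At z = 16.64: the cube (footprint 24.5×11) is included at this height (area 269.50 mm²); the cylinder at (-1, 4.5) does not reach this height (z outside [17, 40.5]); the cube at (15.5, 9.5) (footprint 22.5×23) is included at this height (area 517.50 mm²); Merging all regions: the regions partially overlap — summed areas 787.00 mm² minus the doubly-counted overlap 13.50 mm² gives 773.50 mm² — area = 773.50 mm²; the cylinder at (5, 11.5) is not intersected at this z (z outside [10, 15.5]); Taking the first minus the rest: none of the subtracted shapes is present at this height, so that combined region is unchanged — area = 773.50 mm². Checking containment: at z = 16.64 the cross-section extends beyond the z = 13.12 cross-section by about 86.42 mm².

part overhangs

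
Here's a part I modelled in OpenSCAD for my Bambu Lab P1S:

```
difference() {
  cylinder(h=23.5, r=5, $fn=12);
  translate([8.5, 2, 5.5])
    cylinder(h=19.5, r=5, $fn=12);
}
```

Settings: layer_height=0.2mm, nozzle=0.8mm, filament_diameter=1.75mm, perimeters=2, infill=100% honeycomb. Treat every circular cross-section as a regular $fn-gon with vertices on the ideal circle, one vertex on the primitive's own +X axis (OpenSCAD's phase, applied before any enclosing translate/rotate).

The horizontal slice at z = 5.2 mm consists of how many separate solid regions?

1

At z = 5.2 mm: the cylinder: section is a regular 12-gon, circumradius r=5; the cylinder at (8.5, 2) is not intersected at this z (z outside [5.5, 25]); After the difference (first − rest): none of the subtracted shapes is present at this height, so the r=5 cylinder is unchanged — 1 connected region. The result has 1 disconnected region.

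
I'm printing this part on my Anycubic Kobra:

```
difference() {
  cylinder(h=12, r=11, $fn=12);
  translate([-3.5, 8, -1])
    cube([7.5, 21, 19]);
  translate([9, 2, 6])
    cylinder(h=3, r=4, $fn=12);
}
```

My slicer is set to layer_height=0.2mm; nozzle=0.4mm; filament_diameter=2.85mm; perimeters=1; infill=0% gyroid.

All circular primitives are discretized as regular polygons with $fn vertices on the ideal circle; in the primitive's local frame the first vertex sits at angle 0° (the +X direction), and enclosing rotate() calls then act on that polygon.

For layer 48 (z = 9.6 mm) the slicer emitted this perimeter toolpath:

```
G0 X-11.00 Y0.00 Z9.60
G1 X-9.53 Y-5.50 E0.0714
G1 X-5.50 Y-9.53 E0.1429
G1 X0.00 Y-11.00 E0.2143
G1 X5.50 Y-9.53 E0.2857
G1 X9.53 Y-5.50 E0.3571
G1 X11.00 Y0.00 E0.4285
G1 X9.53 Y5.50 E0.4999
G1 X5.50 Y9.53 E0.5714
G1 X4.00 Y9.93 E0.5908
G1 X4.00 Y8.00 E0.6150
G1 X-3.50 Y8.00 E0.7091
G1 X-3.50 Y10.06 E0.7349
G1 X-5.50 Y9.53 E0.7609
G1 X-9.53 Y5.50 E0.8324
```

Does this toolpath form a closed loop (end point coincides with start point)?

no

Start point (G0): (-11.00, 0.00). End point (last G1): the path does not return to the start — open.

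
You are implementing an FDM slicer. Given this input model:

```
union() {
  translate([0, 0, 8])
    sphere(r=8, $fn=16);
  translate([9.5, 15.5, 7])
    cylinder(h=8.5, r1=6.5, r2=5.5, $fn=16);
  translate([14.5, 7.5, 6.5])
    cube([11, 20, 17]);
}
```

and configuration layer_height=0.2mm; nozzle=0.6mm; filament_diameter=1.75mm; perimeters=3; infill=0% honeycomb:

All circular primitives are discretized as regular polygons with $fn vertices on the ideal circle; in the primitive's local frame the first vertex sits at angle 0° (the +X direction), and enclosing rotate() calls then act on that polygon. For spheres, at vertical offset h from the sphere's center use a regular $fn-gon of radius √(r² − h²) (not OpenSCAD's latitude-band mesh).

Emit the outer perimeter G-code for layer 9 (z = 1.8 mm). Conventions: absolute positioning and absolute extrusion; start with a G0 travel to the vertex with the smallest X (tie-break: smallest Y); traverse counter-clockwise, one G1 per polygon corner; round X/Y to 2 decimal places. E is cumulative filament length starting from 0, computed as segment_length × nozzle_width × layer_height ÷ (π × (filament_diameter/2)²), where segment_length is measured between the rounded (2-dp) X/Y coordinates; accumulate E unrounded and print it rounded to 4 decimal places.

G0 X-5.06 Y0.00 Z1.80
G1 X-4.67 Y-1.93 E0.0982
G1 X-3.57 Y-3.57 E0.1968
G1 X-1.93 Y-4.67 E0.2953
G1 X0.00 Y-5.06 E0.3935
G1 X1.93 Y-4.67 E0.4917
G1 X3.57 Y-3.57 E0.5903
G1 X4.67 Y-1.93 E0.6888
G1 X5.06 Y0.00 E0.7870
G1 X4.67 Y1.93 E0.8853
G1 X3.57 Y3.57 E0.9838
G1 X1.93 Y4.67 E1.0823
G1 X0.00 Y5.06 E1.1805
G1 X-1.93 Y4.67 E1.2788
G1 X-3.57 Y3.57 E1.3773
G1 X-4.67 Y1.93 E1.4758
G1 X-5.06 Y0.00 E1.5740

At z = 1.8 mm: the sphere: section is a regular 16-gon, circumradius = √(r²−h²) = √(8²−6.2²) = 5.056; the cone at (9.5, 15.5) does not reach this height (z outside [7, 15.5]); the cube at (14.5, 7.5) is absent (z outside [6.5, 23.5]); Taking the union: only the r=8 sphere is present, so the union is just that shape — 1 connected region. The outline is a single polygon with 16 vertices. Extrusion per mm of travel: 0.6 × 0.2 / (π × 0.875²) = 0.049890. Accumulating E over each segment gives final E = 1.5740.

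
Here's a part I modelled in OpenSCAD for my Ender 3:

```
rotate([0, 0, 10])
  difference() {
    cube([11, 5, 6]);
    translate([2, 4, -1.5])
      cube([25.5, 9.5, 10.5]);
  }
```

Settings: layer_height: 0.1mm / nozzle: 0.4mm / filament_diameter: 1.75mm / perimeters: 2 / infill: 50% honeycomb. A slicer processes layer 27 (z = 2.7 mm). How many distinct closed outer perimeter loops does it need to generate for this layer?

1

At z = 2.7 mm: the 11×5 cube contributes its full rectangle; the cube at (2, 4) (footprint 25.5×9.5) is included at this height; Subtracting the remaining from the first: starting from the 11×5 cube, the 25.5×9.5 cube at (2, 4) partially overlaps it — only the 9.00 mm² overlap (of its 242.25 mm²) is removed, clipping the outline — 1 connected region; (rotated 10° about Z; rotation is an isometry so areas/perimeters/island counts are preserved). The result has 1 disconnected region.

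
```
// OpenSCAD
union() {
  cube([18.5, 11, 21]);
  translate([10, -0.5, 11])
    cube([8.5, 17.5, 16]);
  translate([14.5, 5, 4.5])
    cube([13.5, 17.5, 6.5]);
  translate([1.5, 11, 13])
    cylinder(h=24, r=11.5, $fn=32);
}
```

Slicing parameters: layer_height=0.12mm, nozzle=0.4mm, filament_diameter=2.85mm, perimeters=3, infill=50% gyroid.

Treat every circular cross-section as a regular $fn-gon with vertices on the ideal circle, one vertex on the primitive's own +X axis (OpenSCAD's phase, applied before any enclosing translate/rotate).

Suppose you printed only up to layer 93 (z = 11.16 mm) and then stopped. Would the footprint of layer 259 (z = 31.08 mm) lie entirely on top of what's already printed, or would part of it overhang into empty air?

Compare the two slices. At z = 11.16: the cube is present — its section is the full 18.5×11 rectangle (area 203.50 mm²); the 8.5×17.5 cube at (10, -0.5) contributes its full rectangle (area 148.75 mm²); the cube at (14.5, 5) is not intersected at this z (z outside [4.5, 11]); the cylinder at (1.5, 11) is not intersected at this z (z outside [13, 37]); Combining (union): the regions partially overlap — summed areas 352.25 mm² minus the doubly-counted overlap 93.50 mm² gives 258.75 mm² — area = 258.75 mm². At z = 31.08: the cube does not reach this height (z outside [0, 21]); the cube at (10, -0.5) is not intersected at this z (z outside [11, 27]); the cube at (14.5, 5) is not intersected at this z (z outside [4.5, 11]); the cylinder at (1.5, 11): section is a regular 32-gon, circumradius r=11.5 (area = (32/2)·11.500²·sin(360°/32) = 412.81 mm²); Taking the union: only the r=11.5 cylinder at (1.5, 11) is present, so the union is just that shape — area = 412.81 mm². Checking containment: at z = 31.08 the cross-section extends beyond the z = 11.16 cross-section by about 279.62 mm².

part overhangs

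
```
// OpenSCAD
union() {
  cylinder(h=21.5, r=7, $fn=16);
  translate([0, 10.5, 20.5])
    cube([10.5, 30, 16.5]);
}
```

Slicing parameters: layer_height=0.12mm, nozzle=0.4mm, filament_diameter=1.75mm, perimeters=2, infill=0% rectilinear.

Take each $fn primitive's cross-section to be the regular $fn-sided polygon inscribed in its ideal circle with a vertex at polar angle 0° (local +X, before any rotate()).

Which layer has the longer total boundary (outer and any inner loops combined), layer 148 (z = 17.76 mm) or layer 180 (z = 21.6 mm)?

Layer 148 (z = 17.76): the r=7 cylinder contributes a regular 16-gon of circumradius 7 (perimeter = 2·16·7.000·sin(180°/16) = 43.70 mm); the cube at (0, 10.5) is absent (z outside [20.5, 37]); Merging all regions: only the r=7 cylinder is present, so the union is just that shape — boundary = 43.70 mm. So its perimeter = 43.70 mm. Layer 180 (z = 21.6): the cylinder does not reach this height (z outside [0, 21.5]); the cube at (0, 10.5) (footprint 10.5×30) is included at this height (perimeter 81.00 mm); Taking the union: only the 10.5×30 cube at (0, 10.5) is present, so the union is just that shape — boundary = 81.00 mm. So its perimeter = 81.00 mm. Layer 180 is larger (81.00 vs 43.70 mm).

layer 180 (z = 21.6 mm)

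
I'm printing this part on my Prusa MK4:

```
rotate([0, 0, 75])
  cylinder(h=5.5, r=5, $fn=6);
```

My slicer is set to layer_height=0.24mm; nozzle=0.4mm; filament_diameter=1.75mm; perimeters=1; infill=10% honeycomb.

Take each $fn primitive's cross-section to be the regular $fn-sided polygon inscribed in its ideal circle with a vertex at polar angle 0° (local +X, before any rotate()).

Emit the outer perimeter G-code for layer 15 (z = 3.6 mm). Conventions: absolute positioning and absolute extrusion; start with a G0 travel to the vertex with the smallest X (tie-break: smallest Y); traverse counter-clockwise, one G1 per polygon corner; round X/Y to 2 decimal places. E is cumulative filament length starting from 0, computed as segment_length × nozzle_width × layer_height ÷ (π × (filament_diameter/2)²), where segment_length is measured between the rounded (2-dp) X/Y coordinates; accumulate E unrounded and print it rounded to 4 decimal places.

At z = 3.6 mm: the r=5 cylinder contributes a regular 6-gon of circumradius 5; (whole slice rotated 75° about Z — lengths, areas and connectivity unchanged). The outline is a single polygon with 6 vertices. Extrusion per mm of travel: 0.4 × 0.24 / (π × 0.875²) = 0.039912. Accumulating E over each segment gives final E = 1.1978.

G0 X-4.83 Y-1.29 Z3.60
G1 X-1.29 Y-4.83 E0.1998
G1 X3.54 Y-3.54 E0.3993
G1 X4.83 Y1.29 E0.5989
G1 X1.29 Y4.83 E0.7987
G1 X-3.54 Y3.54 E0.9982
G1 X-4.83 Y-1.29 E1.1978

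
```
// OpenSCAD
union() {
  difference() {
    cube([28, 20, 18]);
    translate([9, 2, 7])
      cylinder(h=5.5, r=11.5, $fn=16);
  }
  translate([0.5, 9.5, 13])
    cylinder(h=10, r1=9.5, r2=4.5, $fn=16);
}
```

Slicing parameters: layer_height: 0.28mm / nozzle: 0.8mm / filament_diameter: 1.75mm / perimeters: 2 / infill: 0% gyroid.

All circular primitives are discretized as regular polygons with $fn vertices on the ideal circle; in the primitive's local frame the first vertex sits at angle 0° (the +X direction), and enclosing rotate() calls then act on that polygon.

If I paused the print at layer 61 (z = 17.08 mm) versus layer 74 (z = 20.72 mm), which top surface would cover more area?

Layer 61 (z = 17.08): the cube is present — its section is the full 28×20 rectangle (area 560.00 mm²); the cylinder at (9, 2) does not reach this height (z outside [7, 12.5]); Taking the first minus the rest: none of the subtracted shapes is present at this height, so the 28×20 cube is unchanged — area = 560.00 mm²; the cone at (0.5, 9.5) (r1=9.5→r2=4.5) has section circumradius 7.460 here — a regular 16-gon (area = (16/2)·7.460²·sin(360°/16) = 170.38 mm²); Combining (union): the regions partially overlap — summed areas 730.38 mm² minus the doubly-counted overlap 92.60 mm² gives 637.78 mm² — area = 637.78 mm². So its area = 637.78 mm². Layer 74 (z = 20.72): the cube does not reach this height (z outside [0, 18]); the cylinder at (9, 2) is not intersected at this z (z outside [7, 12.5]); Taking the first minus the rest: the first operand is absent here, so nothing remains; the cone at (0.5, 9.5) contributes a regular 16-gon of circumradius 5.640 (interpolated between r1=9.5 and r2=4.5 at t=0.772) (area = (16/2)·5.640²·sin(360°/16) = 97.38 mm²); Combining (union): only the cone at (0.5, 9.5) is present, so the union is just that shape — area = 97.38 mm². So its area = 97.38 mm². Layer 61 is larger (637.78 vs 97.38 mm²).

layer 61 (z = 17.08 mm)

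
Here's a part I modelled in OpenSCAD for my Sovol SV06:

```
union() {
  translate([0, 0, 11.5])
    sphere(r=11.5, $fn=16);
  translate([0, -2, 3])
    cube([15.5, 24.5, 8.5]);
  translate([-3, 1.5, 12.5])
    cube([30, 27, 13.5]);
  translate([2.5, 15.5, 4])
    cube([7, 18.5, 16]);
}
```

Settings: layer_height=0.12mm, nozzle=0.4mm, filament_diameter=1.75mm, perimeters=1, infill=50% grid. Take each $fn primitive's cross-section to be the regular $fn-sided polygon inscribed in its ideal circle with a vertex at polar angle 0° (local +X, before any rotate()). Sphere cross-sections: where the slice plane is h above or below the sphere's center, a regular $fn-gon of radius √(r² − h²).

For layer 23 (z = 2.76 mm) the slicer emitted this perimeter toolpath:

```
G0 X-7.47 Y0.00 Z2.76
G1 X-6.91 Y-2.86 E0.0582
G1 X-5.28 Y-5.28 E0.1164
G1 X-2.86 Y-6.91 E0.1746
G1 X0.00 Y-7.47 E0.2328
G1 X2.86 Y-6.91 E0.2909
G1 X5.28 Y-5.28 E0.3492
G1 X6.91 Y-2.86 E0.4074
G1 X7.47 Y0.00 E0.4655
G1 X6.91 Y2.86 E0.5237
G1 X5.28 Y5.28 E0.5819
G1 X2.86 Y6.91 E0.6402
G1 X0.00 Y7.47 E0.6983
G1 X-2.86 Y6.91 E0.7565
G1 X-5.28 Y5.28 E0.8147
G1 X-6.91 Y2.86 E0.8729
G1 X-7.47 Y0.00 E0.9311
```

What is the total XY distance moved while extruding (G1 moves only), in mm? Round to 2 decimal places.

46.66 mm

Sum the Euclidean lengths of each G1 segment: total = 46.66 mm.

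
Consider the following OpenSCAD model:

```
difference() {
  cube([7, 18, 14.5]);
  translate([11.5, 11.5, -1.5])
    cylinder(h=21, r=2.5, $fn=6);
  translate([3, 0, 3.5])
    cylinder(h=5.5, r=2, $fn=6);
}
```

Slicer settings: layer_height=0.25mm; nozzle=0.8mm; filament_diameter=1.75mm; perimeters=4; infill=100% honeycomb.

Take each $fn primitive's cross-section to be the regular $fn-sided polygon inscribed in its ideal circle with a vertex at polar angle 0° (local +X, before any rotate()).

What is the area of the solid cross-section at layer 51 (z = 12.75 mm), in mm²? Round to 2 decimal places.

At z = 12.75 mm: the cube is present — its section is the full 7×18 rectangle (area 126.00 mm²); the cylinder at (11.5, 11.5): section is a regular 6-gon, circumradius r=2.5 (area = (6/2)·2.500²·sin(360°/6) = 16.24 mm²); the cylinder at (3, 0) is absent (z outside [3.5, 9]); Taking the first minus the rest: starting from the 7×18 cube (126.00 mm²), the r=2.5 cylinder at (11.5, 11.5) misses the remaining region (no effect) — area = 126.00 mm². Overall, the cross-section is a single solid region. Net area = 126.00 mm².

126.00 mm²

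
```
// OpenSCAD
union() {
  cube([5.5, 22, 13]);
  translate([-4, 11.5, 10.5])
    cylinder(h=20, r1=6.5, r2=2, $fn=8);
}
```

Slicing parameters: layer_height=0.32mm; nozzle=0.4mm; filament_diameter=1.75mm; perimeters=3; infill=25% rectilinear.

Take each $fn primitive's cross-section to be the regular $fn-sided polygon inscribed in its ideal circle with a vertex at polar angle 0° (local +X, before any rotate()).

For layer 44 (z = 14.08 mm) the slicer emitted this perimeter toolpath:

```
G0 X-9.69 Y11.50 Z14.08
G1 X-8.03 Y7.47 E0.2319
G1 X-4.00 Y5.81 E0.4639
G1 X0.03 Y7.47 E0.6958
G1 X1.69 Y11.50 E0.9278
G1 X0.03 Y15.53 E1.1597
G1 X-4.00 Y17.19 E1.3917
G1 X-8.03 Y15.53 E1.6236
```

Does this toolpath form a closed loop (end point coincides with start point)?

no

Start point (G0): (-9.69, 11.50). End point (last G1): the path does not return to the start — open.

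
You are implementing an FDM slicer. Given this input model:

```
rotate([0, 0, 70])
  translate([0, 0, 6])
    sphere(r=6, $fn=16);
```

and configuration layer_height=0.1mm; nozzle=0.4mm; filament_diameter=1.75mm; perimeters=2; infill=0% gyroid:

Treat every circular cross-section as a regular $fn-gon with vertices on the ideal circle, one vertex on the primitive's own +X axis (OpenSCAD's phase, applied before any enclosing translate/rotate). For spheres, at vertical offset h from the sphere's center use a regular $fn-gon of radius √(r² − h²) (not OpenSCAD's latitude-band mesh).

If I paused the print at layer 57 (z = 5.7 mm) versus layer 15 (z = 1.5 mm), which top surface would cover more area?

layer 57 (z = 5.7 mm)

Layer 57 (z = 5.7): the r=6 sphere slices to a regular 16-gon of circumradius 5.992 (√(r²−h²) with h=0.3 from center) (area = (16/2)·5.992²·sin(360°/16) = 109.94 mm²); (whole slice rotated 70° about Z — lengths, areas and connectivity unchanged). So its area = 109.94 mm². Layer 15 (z = 1.5): the sphere: section is a regular 16-gon, circumradius = √(r²−h²) = √(6²−4.5²) = 3.969 (area = (16/2)·3.969²·sin(360°/16) = 48.22 mm²); (rotated 70° about Z; rotation is an isometry so areas/perimeters/island counts are preserved). So its area = 48.22 mm². Layer 57 is larger (109.94 vs 48.22 mm²).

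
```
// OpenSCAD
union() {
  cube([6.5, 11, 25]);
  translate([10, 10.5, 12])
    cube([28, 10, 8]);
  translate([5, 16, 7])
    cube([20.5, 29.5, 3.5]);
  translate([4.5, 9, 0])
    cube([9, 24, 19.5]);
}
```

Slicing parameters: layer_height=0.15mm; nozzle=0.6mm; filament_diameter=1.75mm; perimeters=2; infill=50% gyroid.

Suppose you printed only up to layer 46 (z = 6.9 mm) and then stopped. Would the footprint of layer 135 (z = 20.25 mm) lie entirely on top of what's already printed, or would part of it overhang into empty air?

entirely on top

Compare the two slices. At z = 6.9: the cube (footprint 6.5×11) is included at this height (area 71.50 mm²); the cube at (10, 10.5) is not intersected at this z (z outside [12, 20]); the cube at (5, 16) does not reach this height (z outside [7, 10.5]); the cube at (4.5, 9) (footprint 9×24) is included at this height (area 216.00 mm²); Combining (union): the regions partially overlap — summed areas 287.50 mm² minus the doubly-counted overlap 4.00 mm² gives 283.50 mm² — area = 283.50 mm². At z = 20.25: the 6.5×11 cube contributes its full rectangle (area 71.50 mm²); the cube at (10, 10.5) does not reach this height (z outside [12, 20]); the cube at (5, 16) does not reach this height (z outside [7, 10.5]); the cube at (4.5, 9) is absent (z outside [0, 19.5]); Merging all regions: only the 6.5×11 cube is present, so the union is just that shape — area = 71.50 mm². Checking containment: the cross-section at z = 20.25 is a subset of the cross-section at z = 6.9.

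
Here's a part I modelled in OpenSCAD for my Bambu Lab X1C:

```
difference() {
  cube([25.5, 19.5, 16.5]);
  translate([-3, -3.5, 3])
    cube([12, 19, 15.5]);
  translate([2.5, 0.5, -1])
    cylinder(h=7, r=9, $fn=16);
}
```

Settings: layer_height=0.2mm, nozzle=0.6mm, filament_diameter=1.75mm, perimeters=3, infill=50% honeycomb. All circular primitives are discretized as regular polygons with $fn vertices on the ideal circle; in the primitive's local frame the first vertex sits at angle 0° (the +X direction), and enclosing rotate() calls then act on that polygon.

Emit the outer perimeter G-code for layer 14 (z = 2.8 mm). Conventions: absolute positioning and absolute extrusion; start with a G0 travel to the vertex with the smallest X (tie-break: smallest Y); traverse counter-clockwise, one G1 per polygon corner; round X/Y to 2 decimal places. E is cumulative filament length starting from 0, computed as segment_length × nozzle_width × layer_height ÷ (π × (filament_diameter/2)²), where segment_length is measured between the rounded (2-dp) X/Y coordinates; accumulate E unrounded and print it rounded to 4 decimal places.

At z = 2.8 mm: the 25.5×19.5 cube contributes its full rectangle; the cube at (-3, -3.5) is absent (z outside [3, 18.5]); the r=9 cylinder at (2.5, 0.5) contributes a regular 16-gon of circumradius 9; Subtracting the remaining from the first: starting from the 25.5×19.5 cube, the r=9 cylinder at (2.5, 0.5) partially overlaps it — only the 89.60 mm² overlap (of its 247.98 mm²) is removed, clipping the outline — 1 connected region. The outline is a single polygon with 10 vertices. Extrusion per mm of travel: 0.6 × 0.2 / (π × 0.875²) = 0.049890. Accumulating E over each segment gives final E = 4.3254.

G0 X0.00 Y9.00 Z2.80
G1 X2.50 Y9.50 E0.1272
G1 X5.94 Y8.81 E0.3022
G1 X8.86 Y6.86 E0.4774
G1 X10.81 Y3.94 E0.6526
G1 X11.50 Y0.50 E0.8276
G1 X11.40 Y0.00 E0.8531
G1 X25.50 Y0.00 E1.5565
G1 X25.50 Y19.50 E2.5294
G1 X0.00 Y19.50 E3.8016
G1 X0.00 Y9.00 E4.3254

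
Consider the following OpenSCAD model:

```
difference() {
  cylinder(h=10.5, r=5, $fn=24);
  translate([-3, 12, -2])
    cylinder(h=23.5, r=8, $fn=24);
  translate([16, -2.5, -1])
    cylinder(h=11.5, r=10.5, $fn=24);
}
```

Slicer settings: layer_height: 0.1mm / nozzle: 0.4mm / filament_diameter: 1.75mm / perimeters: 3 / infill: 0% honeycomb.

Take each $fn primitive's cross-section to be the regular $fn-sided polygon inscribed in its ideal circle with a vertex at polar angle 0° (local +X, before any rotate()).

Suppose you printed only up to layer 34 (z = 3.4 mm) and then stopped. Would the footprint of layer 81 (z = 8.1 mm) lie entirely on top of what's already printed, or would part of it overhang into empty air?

Compare the two slices. At z = 3.4: the r=5 cylinder gives a regular 24-gon of circumradius 5 (constant along its height) (area = (24/2)·5.000²·sin(360°/24) = 77.65 mm²); the r=8 cylinder at (-3, 12) gives a regular 24-gon of circumradius 8 (constant along its height) (area = (24/2)·8.000²·sin(360°/24) = 198.77 mm²); the r=10.5 cylinder at (16, -2.5) gives a regular 24-gon of circumradius 10.5 (constant along its height) (area = (24/2)·10.500²·sin(360°/24) = 342.42 mm²); After the difference (first − rest): starting from the r=5 cylinder (77.65 mm²), the r=8 cylinder at (-3, 12) partially overlaps it — only the 1.35 mm² overlap (of its 198.77 mm²) is removed, clipping the outline; the r=10.5 cylinder at (16, -2.5) misses the remaining region (no effect) — area = 76.30 mm². At z = 8.1: the cylinder: section is a regular 24-gon, circumradius r=5 (area = (24/2)·5.000²·sin(360°/24) = 77.65 mm²); the r=8 cylinder at (-3, 12) contributes a regular 24-gon of circumradius 8 (area = (24/2)·8.000²·sin(360°/24) = 198.77 mm²); the r=10.5 cylinder at (16, -2.5) gives a regular 24-gon of circumradius 10.5 (constant along its height) (area = (24/2)·10.500²·sin(360°/24) = 342.42 mm²); Subtracting the remaining from the first: starting from the r=5 cylinder (77.65 mm²), the r=8 cylinder at (-3, 12) partially overlaps it — only the 1.35 mm² overlap (of its 198.77 mm²) is removed, clipping the outline; the r=10.5 cylinder at (16, -2.5) misses the remaining region (no effect) — area = 76.30 mm². Checking containment: the cross-section at z = 8.1 is a subset of the cross-section at z = 3.4.

entirely on top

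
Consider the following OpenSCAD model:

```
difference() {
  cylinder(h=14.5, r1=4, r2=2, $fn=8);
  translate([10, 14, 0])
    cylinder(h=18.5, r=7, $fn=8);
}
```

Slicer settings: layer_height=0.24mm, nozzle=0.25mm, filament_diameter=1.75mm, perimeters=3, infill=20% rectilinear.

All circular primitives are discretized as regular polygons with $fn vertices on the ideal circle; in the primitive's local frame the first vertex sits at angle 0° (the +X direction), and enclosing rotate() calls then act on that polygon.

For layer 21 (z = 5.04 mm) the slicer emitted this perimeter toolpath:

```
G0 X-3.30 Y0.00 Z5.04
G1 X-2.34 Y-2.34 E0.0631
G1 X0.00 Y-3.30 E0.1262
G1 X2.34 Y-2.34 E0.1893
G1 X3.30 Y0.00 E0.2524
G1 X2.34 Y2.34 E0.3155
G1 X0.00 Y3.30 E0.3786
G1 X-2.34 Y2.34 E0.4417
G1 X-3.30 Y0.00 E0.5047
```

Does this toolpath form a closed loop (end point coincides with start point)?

yes

Start point (G0): (-3.30, 0.00). End point (last G1): the path returns to the start — closed.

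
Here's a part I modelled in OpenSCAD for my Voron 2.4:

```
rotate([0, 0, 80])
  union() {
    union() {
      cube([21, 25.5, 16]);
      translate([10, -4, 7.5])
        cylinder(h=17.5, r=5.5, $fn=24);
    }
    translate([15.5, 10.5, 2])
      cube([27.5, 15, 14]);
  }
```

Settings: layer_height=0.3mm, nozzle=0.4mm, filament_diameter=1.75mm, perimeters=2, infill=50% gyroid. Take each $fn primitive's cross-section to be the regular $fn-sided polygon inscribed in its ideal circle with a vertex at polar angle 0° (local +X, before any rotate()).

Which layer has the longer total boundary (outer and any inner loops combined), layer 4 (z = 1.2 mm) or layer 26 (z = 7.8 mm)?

Layer 4 (z = 1.2): the cube (footprint 21×25.5) is included at this height (perimeter 93.00 mm); the cylinder at (10, -4) is not intersected at this z (z outside [7.5, 25]); Merging all regions: only the 21×25.5 cube is present, so the union is just that shape — boundary = 93.00 mm; the cube at (15.5, 10.5) is absent (z outside [2, 16]); Combining (union): only the result so far is present, so the union is just that shape — boundary = 93.00 mm; (rotated 80° about Z; rotation is an isometry so areas/perimeters/island counts are preserved). So its perimeter = 93.00 mm. Layer 26 (z = 7.8): the 21×25.5 cube contributes its full rectangle (perimeter 93.00 mm); the cylinder at (10, -4): section is a regular 24-gon, circumradius r=5.5 (perimeter = 2·24·5.500·sin(180°/24) = 34.46 mm); Merging all regions: the regions partially overlap (shared area 7.52 mm²), so the edge portions inside another operand are dropped and the merged outline is re-measured after clipping — boundary = 111.72 mm; the cube at (15.5, 10.5) is present — its section is the full 27.5×15 rectangle (perimeter 85.00 mm); Merging all regions: the regions partially overlap (shared area 82.50 mm²), so the edge portions inside another operand are dropped and the merged outline is re-measured after clipping — boundary = 155.72 mm; (whole slice rotated 80° about Z — lengths, areas and connectivity unchanged). So its perimeter = 155.72 mm. Layer 26 is larger (155.72 vs 93.00 mm).

layer 26 (z = 7.8 mm)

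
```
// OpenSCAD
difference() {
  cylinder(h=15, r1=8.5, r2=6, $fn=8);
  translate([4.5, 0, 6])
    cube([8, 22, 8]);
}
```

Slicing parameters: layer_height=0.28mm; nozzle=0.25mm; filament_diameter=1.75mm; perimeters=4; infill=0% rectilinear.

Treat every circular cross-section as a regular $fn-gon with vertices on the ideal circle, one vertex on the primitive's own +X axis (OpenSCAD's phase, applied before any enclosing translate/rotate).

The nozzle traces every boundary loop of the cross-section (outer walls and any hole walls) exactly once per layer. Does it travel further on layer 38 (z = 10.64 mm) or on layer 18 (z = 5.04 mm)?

layer 18 (z = 5.04 mm)

Layer 38 (z = 10.64): the cone contributes a regular 8-gon of circumradius 6.727 (interpolated between r1=8.5 and r2=6 at t=0.709) (perimeter = 2·8·6.727·sin(180°/8) = 41.19 mm); the 8×22 cube at (4.5, 0) contributes its full rectangle (perimeter 60.00 mm); After the difference (first − rest): starting from the cone, the 8×22 cube at (4.5, 0) partially overlaps it — only the 5.92 mm² overlap (of its 176.00 mm²) is removed, clipping the outline — boundary = 42.85 mm. So its perimeter = 42.85 mm. Layer 18 (z = 5.04): the cone (r1=8.5→r2=6) has section circumradius 7.660 here — a regular 8-gon (perimeter = 2·8·7.660·sin(180°/8) = 46.90 mm); the cube at (4.5, 0) is absent (z outside [6, 14]); Subtracting the remaining from the first: none of the subtracted shapes is present at this height, so the cone is unchanged — boundary = 46.90 mm. So its perimeter = 46.90 mm. Layer 18 is larger (46.90 vs 42.85 mm).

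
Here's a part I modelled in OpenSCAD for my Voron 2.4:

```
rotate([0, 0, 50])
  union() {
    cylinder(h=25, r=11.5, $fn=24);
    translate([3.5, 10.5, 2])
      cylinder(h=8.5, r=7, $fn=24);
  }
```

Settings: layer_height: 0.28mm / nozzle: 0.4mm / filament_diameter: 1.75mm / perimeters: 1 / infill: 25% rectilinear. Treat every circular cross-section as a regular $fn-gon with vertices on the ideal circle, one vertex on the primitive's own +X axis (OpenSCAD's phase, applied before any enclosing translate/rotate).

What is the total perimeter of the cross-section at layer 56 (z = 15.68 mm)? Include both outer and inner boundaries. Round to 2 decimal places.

72.05 mm

At z = 15.68 mm: the cylinder: section is a regular 24-gon, circumradius r=11.5 (perimeter = 2·24·11.500·sin(180°/24) = 72.05 mm); the cylinder at (3.5, 10.5) is not intersected at this z (z outside [2, 10.5]); Taking the union: only the r=11.5 cylinder is present, so the union is just that shape — boundary = 72.05 mm; (rotated 50° about Z; rotation is an isometry so areas/perimeters/island counts are preserved). Overall, the cross-section is a single solid region. Total boundary length (outer) = 72.05 mm.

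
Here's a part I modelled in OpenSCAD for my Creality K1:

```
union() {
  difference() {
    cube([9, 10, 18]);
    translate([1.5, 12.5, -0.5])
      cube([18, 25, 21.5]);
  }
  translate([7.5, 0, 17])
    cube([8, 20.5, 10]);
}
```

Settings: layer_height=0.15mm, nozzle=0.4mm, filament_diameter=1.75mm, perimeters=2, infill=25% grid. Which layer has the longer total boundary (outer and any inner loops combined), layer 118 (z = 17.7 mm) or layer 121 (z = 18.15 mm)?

layer 118 (z = 17.7 mm)

Layer 118 (z = 17.7): the cube is present — its section is the full 9×10 rectangle (perimeter 38.00 mm); the 18×25 cube at (1.5, 12.5) contributes its full rectangle (perimeter 86.00 mm); Subtracting the remaining from the first: starting from the 9×10 cube, the 18×25 cube at (1.5, 12.5) misses the remaining region (no effect) — boundary = 38.00 mm; the 8×20.5 cube at (7.5, 0) contributes its full rectangle (perimeter 57.00 mm); Combining (union): the regions partially overlap (shared area 15.00 mm²), so the edge portions inside another operand are dropped and the merged outline is re-measured after clipping — boundary = 72.00 mm. So its perimeter = 72.00 mm. Layer 121 (z = 18.15): the cube is absent (z outside [0, 18]); the cube at (1.5, 12.5) (footprint 18×25) is included at this height (perimeter 86.00 mm); Subtracting the remaining from the first: the first operand is absent here, so nothing remains; the cube at (7.5, 0) (footprint 8×20.5) is included at this height (perimeter 57.00 mm); Merging all regions: only the 8×20.5 cube at (7.5, 0) is present, so the union is just that shape — boundary = 57.00 mm. So its perimeter = 57.00 mm. Layer 118 is larger (72.00 vs 57.00 mm).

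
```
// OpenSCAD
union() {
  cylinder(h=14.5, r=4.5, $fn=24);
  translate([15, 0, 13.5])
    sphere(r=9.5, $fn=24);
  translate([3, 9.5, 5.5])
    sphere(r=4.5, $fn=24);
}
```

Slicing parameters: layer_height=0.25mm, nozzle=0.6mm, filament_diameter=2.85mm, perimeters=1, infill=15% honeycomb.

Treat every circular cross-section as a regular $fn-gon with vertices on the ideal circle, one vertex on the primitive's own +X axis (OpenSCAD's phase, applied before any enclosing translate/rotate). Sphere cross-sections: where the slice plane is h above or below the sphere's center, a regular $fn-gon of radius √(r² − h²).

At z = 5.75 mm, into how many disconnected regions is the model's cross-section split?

At z = 5.75 mm: the r=4.5 cylinder gives a regular 24-gon of circumradius 4.5 (constant along its height); the sphere at (15, 0): section is a regular 24-gon, circumradius = √(r²−h²) = √(9.5²−7.75²) = 5.494; the r=4.5 sphere at (3, 9.5) contributes a regular 24-gon of circumradius √(4.5²−0.25²) = 4.493; Taking the union: the 3 present regions are separate (no shared area or edge), so areas and boundary lengths simply add and each stays a separate island — 3 connected regions. The result has 3 disconnected regions.

3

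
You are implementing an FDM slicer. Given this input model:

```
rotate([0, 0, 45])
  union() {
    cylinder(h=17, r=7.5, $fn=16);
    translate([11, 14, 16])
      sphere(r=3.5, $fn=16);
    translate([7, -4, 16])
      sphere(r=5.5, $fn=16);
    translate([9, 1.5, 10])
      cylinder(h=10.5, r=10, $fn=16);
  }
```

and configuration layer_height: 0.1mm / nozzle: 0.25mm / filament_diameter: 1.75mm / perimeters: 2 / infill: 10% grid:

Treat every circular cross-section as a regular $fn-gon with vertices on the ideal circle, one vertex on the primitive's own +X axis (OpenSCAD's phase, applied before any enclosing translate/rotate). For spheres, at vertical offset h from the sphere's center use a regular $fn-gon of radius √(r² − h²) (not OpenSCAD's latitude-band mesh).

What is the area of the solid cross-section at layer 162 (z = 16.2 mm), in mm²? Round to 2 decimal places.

439.96 mm²

At z = 16.2 mm: the cylinder: section is a regular 16-gon, circumradius r=7.5 (area = (16/2)·7.500²·sin(360°/16) = 172.21 mm²); the r=3.5 sphere at (11, 14) contributes a regular 16-gon of circumradius √(3.5²−0.2²) = 3.494 (area = (16/2)·3.494²·sin(360°/16) = 37.38 mm²); the sphere at (7, -4): section is a regular 16-gon, circumradius = √(r²−h²) = √(5.5²−0.2²) = 5.496 (area = (16/2)·5.496²·sin(360°/16) = 92.49 mm²); the r=10 cylinder at (9, 1.5) gives a regular 16-gon of circumradius 10 (constant along its height) (area = (16/2)·10.000²·sin(360°/16) = 306.15 mm²); Merging all regions: the regions partially overlap — summed areas 608.22 mm² minus the doubly-counted overlap 168.27 mm² gives 439.96 mm² — area = 439.96 mm²; (rotated 45° about Z; rotation is an isometry so areas/perimeters/island counts are preserved). Overall, the cross-section is a single solid region. Net area = 439.96 mm².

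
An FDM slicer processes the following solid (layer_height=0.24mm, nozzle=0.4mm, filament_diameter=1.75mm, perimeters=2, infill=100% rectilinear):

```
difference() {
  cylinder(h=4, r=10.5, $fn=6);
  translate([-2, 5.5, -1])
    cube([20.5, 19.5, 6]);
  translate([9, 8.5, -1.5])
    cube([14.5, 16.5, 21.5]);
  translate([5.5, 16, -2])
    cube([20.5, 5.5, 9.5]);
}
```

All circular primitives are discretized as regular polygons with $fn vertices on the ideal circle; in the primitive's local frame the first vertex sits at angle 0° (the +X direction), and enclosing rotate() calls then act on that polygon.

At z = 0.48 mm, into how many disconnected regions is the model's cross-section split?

At z = 0.48 mm: the r=10.5 cylinder gives a regular 6-gon of circumradius 10.5 (constant along its height); the cube at (-2, 5.5) is present — its section is the full 20.5×19.5 rectangle; the cube at (9, 8.5) is present — its section is the full 14.5×16.5 rectangle; the cube at (5.5, 16) is present — its section is the full 20.5×5.5 rectangle; Subtracting the remaining from the first: starting from the r=10.5 cylinder, the 20.5×19.5 cube at (-2, 5.5) partially overlaps it — only the 29.78 mm² overlap (of its 399.75 mm²) is removed, clipping the outline; the 14.5×16.5 cube at (9, 8.5) misses the remaining region (no effect); the 20.5×5.5 cube at (5.5, 16) misses the remaining region (no effect) — 1 connected region. The result has 1 disconnected region.

1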